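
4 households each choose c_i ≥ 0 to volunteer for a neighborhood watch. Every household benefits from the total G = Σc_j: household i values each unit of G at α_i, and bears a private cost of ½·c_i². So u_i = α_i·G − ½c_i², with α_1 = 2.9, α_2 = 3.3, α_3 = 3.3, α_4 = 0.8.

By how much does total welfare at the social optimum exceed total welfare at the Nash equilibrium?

Household i's FOC: ∂u_i/∂c_i = α_i − c_i = 0, so c_i* = α_i.
NE contributions = (2.9, 3.3, 3.3, 0.8); G = 10.3.
W^NE = (Σα)·G − ½Σα_i² = 10.3² − ½·30.83 = 90.675.
Planner sets c_i = Σα_j = 10.3 for every i, so G^SO = 4·10.3 = 41.2.
W^SO = (Σα)·G^SO − ½·4·(Σα)² = (4/2)·10.3² = 212.18.
Deadweight loss = W^SO − W^NE = 121.505.

121.505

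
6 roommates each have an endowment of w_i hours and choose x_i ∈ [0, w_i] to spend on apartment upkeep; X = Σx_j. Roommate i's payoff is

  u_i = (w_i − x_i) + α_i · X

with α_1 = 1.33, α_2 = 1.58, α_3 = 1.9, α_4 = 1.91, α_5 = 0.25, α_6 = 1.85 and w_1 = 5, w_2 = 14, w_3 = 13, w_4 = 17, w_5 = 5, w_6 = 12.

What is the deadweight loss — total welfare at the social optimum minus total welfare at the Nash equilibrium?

∂u_i/∂x_i = α_i − 1, so roommate i contributes w_i if α_i > 1, else 0.
α_i > 1 for i ∈ {1, 2, 3, 4, 6}; NE contributions (5, 14, 13, 17, 0, 12), X = 61.
W^NE = Σw_i − X^NE + (Σα_i)·X^NE = 66 + 7.82·61 = 543.02.
Planner: ∂(Σu_j)/∂x_i = Σα_j − 1 = 7.82 > 0, so everyone contributes w_i; X^SO = 66, W^SO = 66 + 7.82·66 = 582.12.
Deadweight loss = 39.1.

39.1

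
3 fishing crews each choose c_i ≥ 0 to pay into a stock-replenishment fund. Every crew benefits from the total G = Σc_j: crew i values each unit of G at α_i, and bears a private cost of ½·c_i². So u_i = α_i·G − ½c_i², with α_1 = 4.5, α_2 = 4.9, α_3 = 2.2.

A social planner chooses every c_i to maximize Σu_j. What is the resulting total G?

Planner FOC: ∂(Σu_j)/∂c_i = (Σα_j) − c_i = 0, so c_i^SO = Σα_j = 11.6 for every i; G^SO = 34.8.

34.8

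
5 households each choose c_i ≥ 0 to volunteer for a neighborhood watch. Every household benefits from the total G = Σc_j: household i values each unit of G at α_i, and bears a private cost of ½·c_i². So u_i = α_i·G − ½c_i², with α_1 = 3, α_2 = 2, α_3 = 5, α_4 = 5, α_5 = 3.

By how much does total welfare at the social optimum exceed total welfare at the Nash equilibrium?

522

Household i's FOC: ∂u_i/∂c_i = α_i − c_i = 0, so c_i* = α_i.
NE contributions = (3, 2, 5, 5, 3); G = 18.
W^NE = (Σα)·G − ½Σα_i² = 18² − ½·72 = 288.
Planner sets c_i = Σα_j = 18 for every i, so G^SO = 5·18 = 90.
W^SO = (Σα)·G^SO − ½·5·(Σα)² = (5/2)·18² = 810.
Deadweight loss = W^SO − W^NE = 522.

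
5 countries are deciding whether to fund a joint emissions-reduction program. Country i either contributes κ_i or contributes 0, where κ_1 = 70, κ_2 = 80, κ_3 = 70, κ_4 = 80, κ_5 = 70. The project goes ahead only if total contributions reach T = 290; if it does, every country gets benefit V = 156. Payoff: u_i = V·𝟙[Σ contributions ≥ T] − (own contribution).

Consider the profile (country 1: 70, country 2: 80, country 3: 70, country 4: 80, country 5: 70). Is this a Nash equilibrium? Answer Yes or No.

Total = 370 ≥ 290: provided.
Country 1 (pledges 70, payoff 86): dropping to 0 → total 300, payoff 156. Profitable deviation.

No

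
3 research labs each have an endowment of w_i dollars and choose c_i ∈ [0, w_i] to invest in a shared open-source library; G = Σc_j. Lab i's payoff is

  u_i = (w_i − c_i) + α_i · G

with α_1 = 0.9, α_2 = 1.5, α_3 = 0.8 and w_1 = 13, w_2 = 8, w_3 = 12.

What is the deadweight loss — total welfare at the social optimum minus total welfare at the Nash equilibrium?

55

∂u_i/∂c_i = α_i − 1, so lab i contributes w_i if α_i > 1, else 0.
α_i > 1 for i ∈ {2}; NE contributions (0, 8, 0), G = 8.
W^NE = Σw_i − G^NE + (Σα_i)·G^NE = 33 + 2.2·8 = 50.6.
Planner: ∂(Σu_j)/∂c_i = Σα_j − 1 = 2.2 > 0, so everyone contributes w_i; G^SO = 33, W^SO = 33 + 2.2·33 = 105.6.
Deadweight loss = 55.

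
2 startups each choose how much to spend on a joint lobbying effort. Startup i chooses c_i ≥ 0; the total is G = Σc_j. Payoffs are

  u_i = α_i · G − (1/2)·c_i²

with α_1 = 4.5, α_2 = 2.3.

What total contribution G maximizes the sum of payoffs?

Planner FOC: ∂(Σu_j)/∂c_i = (Σα_j) − c_i = 0, so c_i^SO = Σα_j = 6.8 for every i; G^SO = 13.6.

13.6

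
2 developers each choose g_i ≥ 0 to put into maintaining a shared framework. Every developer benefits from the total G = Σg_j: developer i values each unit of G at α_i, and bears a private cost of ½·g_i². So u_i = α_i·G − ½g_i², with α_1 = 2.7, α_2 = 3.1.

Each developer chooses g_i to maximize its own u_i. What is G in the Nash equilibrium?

5.8

Developer i's FOC: ∂u_i/∂g_i = α_i − g_i = 0, so g_i* = α_i.
NE contributions = (2.7, 3.1); G = 5.8.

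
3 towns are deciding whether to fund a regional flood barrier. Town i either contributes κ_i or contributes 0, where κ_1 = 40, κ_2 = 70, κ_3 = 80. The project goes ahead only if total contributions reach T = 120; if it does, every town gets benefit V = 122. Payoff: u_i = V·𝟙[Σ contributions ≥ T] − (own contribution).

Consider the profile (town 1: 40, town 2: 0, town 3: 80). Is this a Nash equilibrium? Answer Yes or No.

Total = 120 ≥ 120: provided.
Town 1 (pledges 40, payoff 82): dropping to 0 → total 80, payoff 0. No gain.
Town 2 (pledges 0, payoff 122): pledging 70 → total 190, payoff 52. No gain.
Town 3 (pledges 80, payoff 42): dropping to 0 → total 40, payoff 0. No gain.

Yes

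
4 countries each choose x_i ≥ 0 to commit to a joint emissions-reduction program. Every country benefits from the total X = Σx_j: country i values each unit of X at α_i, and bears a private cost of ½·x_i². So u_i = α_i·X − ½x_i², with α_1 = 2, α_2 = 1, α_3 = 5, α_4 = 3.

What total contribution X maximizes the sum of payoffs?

44

Planner FOC: ∂(Σu_j)/∂x_i = (Σα_j) − x_i = 0, so x_i^SO = Σα_j = 11 for every i; X^SO = 44.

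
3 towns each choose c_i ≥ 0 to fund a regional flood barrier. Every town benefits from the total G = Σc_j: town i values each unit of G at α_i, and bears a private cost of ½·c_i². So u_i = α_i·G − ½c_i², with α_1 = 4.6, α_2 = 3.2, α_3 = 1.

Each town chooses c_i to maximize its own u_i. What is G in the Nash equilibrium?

8.8

Town i's FOC: ∂u_i/∂c_i = α_i − c_i = 0, so c_i* = α_i.
NE contributions = (4.6, 3.2, 1); G = 8.8.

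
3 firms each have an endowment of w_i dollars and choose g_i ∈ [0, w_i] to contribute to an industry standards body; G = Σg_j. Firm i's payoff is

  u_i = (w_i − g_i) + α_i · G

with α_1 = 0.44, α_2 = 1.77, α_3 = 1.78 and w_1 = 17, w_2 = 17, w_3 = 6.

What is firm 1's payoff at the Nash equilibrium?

∂u_i/∂g_i = α_i − 1, so firm i contributes w_i if α_i > 1, else 0.
α_i > 1 for i ∈ {2, 3}; NE contributions (0, 17, 6), G = 23.
u_1 = (17 − 0) + 0.44·23 = 27.12.

27.12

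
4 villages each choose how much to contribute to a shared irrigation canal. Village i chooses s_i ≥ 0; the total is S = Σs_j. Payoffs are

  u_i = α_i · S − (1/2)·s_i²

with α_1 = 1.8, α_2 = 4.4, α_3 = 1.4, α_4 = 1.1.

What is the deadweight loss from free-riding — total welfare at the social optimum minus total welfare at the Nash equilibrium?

88.575

Village i's FOC: ∂u_i/∂s_i = α_i − s_i = 0, so s_i* = α_i.
NE contributions = (1.8, 4.4, 1.4, 1.1); S = 8.7.
W^NE = (Σα)·S − ½Σα_i² = 8.7² − ½·25.77 = 62.805.
Planner sets s_i = Σα_j = 8.7 for every i, so S^SO = 4·8.7 = 34.8.
W^SO = (Σα)·S^SO − ½·4·(Σα)² = (4/2)·8.7² = 151.38.
Deadweight loss = W^SO − W^NE = 88.575.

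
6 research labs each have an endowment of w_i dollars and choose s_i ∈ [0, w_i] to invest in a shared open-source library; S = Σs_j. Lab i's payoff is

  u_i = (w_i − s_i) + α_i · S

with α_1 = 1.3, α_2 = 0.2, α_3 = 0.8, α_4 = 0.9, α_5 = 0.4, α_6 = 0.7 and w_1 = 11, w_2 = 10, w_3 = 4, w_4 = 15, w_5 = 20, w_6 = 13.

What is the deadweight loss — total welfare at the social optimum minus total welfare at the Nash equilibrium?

204.6

∂u_i/∂s_i = α_i − 1, so lab i contributes w_i if α_i > 1, else 0.
α_i > 1 for i ∈ {1}; NE contributions (11, 0, 0, 0, 0, 0), S = 11.
W^NE = Σw_i − S^NE + (Σα_i)·S^NE = 73 + 3.3·11 = 109.3.
Planner: ∂(Σu_j)/∂s_i = Σα_j − 1 = 3.3 > 0, so everyone contributes w_i; S^SO = 73, W^SO = 73 + 3.3·73 = 313.9.
Deadweight loss = 204.6.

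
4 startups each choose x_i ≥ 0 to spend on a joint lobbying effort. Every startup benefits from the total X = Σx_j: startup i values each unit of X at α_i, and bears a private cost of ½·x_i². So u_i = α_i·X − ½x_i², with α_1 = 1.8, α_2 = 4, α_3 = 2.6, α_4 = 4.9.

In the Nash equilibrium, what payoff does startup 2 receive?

Startup i's FOC: ∂u_i/∂x_i = α_i − x_i = 0, so x_i* = α_i.
NE contributions = (1.8, 4, 2.6, 4.9); X = 13.3.
u_2 = α_2·X − ½·(x_2)² = 4·13.3 − ½·4² = 45.2.

45.2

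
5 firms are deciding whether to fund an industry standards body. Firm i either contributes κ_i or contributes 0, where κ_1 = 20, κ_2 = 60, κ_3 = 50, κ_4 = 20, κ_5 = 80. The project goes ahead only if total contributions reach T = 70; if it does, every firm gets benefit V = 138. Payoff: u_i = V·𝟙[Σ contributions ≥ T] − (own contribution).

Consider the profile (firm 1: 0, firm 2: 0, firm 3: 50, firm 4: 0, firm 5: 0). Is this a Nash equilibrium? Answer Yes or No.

Total = 50 < 70: not provided.
Firm 1 (pledges 0, payoff 0): pledging 20 → total 70, payoff 118. Profitable deviation.

No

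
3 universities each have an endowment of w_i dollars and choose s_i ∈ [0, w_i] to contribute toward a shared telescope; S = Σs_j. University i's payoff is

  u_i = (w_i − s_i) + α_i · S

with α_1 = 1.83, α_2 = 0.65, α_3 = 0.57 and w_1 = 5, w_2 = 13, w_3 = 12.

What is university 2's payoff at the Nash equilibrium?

∂u_i/∂s_i = α_i − 1, so university i contributes w_i if α_i > 1, else 0.
α_i > 1 for i ∈ {1}; NE contributions (5, 0, 0), S = 5.
u_2 = (13 − 0) + 0.65·5 = 16.25.

16.25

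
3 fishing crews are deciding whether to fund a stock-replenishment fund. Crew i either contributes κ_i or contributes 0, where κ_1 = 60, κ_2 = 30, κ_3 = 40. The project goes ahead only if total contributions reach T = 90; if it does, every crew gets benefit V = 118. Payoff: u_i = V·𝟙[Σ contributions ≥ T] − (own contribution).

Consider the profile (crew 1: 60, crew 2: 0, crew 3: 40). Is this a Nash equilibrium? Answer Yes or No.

Total = 100 ≥ 90: provided.
Crew 1 (pledges 60, payoff 58): dropping to 0 → total 40, payoff 0. No gain.
Crew 2 (pledges 0, payoff 118): pledging 30 → total 130, payoff 88. No gain.
Crew 3 (pledges 40, payoff 78): dropping to 0 → total 60, payoff 0. No gain.

Yes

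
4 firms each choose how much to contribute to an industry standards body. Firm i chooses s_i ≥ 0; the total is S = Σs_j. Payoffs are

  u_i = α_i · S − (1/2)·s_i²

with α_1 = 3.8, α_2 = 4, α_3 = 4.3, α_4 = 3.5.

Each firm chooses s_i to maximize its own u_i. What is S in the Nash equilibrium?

15.6

Firm i's FOC: ∂u_i/∂s_i = α_i − s_i = 0, so s_i* = α_i.
NE contributions = (3.8, 4, 4.3, 3.5); S = 15.6.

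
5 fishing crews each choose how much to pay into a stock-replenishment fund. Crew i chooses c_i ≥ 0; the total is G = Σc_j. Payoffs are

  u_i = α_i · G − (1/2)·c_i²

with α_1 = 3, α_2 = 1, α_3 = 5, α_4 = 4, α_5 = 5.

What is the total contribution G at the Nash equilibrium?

Crew i's FOC: ∂u_i/∂c_i = α_i − c_i = 0, so c_i* = α_i.
NE contributions = (3, 1, 5, 4, 5); G = 18.

18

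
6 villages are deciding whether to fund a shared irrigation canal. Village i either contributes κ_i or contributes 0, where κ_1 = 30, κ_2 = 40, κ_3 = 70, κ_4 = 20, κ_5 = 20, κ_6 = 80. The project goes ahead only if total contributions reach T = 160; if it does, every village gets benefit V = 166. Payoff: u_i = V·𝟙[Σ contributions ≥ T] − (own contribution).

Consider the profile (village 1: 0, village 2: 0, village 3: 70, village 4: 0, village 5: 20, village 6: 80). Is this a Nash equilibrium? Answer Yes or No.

Total = 170 ≥ 160: provided.
Village 1 (pledges 0, payoff 166): pledging 30 → total 200, payoff 136. No gain.
Village 2 (pledges 0, payoff 166): pledging 40 → total 210, payoff 126. No gain.
Village 3 (pledges 70, payoff 96): dropping to 0 → total 100, payoff 0. No gain.
Village 4 (pledges 0, payoff 166): pledging 20 → total 190, payoff 146. No gain.
Village 5 (pledges 20, payoff 146): dropping to 0 → total 150, payoff 0. No gain.
Village 6 (pledges 80, payoff 86): dropping to 0 → total 90, payoff 0. No gain.

Yes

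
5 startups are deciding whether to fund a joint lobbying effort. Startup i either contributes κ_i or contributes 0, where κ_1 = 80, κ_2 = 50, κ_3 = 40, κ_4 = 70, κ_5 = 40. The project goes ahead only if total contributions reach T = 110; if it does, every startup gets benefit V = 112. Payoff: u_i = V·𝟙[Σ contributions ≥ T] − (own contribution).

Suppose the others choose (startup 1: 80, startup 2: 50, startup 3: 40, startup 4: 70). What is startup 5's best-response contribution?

0

Others' total = 240 ≥ 110; contributing adds cost 40 for no extra benefit.
Best response: 0.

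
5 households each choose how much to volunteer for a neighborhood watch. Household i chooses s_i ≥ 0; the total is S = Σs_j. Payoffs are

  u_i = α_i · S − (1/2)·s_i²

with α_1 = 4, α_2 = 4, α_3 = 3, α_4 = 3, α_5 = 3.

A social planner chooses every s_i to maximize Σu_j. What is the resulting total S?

Planner FOC: ∂(Σu_j)/∂s_i = (Σα_j) − s_i = 0, so s_i^SO = Σα_j = 17 for every i; S^SO = 85.

85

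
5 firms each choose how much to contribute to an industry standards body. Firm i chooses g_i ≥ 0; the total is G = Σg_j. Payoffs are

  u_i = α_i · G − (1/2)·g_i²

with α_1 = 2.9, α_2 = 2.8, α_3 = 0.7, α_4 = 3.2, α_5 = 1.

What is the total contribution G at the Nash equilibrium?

10.6

Firm i's FOC: ∂u_i/∂g_i = α_i − g_i = 0, so g_i* = α_i.
NE contributions = (2.9, 2.8, 0.7, 3.2, 1); G = 10.6.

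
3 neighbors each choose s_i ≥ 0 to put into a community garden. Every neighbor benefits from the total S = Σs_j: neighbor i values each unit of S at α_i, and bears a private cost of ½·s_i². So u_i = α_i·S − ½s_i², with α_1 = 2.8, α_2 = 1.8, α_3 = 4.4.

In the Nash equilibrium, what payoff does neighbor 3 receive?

29.92

Neighbor i's FOC: ∂u_i/∂s_i = α_i − s_i = 0, so s_i* = α_i.
NE contributions = (2.8, 1.8, 4.4); S = 9.
u_3 = α_3·S − ½·(s_3)² = 4.4·9 − ½·4.4² = 29.92.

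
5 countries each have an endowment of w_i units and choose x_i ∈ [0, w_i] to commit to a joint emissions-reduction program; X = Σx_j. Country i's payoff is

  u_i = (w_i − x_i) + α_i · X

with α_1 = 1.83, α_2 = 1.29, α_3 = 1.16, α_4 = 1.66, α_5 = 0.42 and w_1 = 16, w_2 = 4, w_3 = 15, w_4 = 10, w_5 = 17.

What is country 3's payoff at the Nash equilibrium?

∂u_i/∂x_i = α_i − 1, so country i contributes w_i if α_i > 1, else 0.
α_i > 1 for i ∈ {1, 2, 3, 4}; NE contributions (16, 4, 15, 10, 0), X = 45.
u_3 = (15 − 15) + 1.16·45 = 52.2.

52.2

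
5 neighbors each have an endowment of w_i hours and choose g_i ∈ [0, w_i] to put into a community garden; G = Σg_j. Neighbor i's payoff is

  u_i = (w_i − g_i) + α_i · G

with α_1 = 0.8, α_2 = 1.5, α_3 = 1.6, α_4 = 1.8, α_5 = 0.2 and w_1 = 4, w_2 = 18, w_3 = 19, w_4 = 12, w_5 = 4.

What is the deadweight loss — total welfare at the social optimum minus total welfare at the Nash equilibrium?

∂u_i/∂g_i = α_i − 1, so neighbor i contributes w_i if α_i > 1, else 0.
α_i > 1 for i ∈ {2, 3, 4}; NE contributions (0, 18, 19, 12, 0), G = 49.
W^NE = Σw_i − G^NE + (Σα_i)·G^NE = 57 + 4.9·49 = 297.1.
Planner: ∂(Σu_j)/∂g_i = Σα_j − 1 = 4.9 > 0, so everyone contributes w_i; G^SO = 57, W^SO = 57 + 4.9·57 = 336.3.
Deadweight loss = 39.2.

39.2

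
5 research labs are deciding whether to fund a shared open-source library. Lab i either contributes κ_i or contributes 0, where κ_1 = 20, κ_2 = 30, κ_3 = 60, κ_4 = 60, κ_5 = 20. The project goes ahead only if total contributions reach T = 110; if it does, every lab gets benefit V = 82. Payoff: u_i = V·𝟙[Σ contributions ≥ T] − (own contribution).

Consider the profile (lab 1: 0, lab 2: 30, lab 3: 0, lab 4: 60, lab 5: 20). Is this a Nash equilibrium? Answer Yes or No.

Total = 110 ≥ 110: provided.
Lab 1 (pledges 0, payoff 82): pledging 20 → total 130, payoff 62. No gain.
Lab 2 (pledges 30, payoff 52): dropping to 0 → total 80, payoff 0. No gain.
Lab 3 (pledges 0, payoff 82): pledging 60 → total 170, payoff 22. No gain.
Lab 4 (pledges 60, payoff 22): dropping to 0 → total 50, payoff 0. No gain.
Lab 5 (pledges 20, payoff 62): dropping to 0 → total 90, payoff 0. No gain.

Yes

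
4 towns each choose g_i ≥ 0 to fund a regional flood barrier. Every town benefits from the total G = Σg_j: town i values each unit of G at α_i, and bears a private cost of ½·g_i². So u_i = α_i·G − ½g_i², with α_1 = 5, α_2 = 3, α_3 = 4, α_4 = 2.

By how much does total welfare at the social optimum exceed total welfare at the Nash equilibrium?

Town i's FOC: ∂u_i/∂g_i = α_i − g_i = 0, so g_i* = α_i.
NE contributions = (5, 3, 4, 2); G = 14.
W^NE = (Σα)·G − ½Σα_i² = 14² − ½·54 = 169.
Planner sets g_i = Σα_j = 14 for every i, so G^SO = 4·14 = 56.
W^SO = (Σα)·G^SO − ½·4·(Σα)² = (4/2)·14² = 392.
Deadweight loss = W^SO − W^NE = 223.

223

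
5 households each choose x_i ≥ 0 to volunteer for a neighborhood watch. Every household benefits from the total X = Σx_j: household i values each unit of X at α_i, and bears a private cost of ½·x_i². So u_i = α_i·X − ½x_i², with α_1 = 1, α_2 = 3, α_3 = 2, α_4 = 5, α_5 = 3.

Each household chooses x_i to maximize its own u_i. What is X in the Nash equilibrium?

Household i's FOC: ∂u_i/∂x_i = α_i − x_i = 0, so x_i* = α_i.
NE contributions = (1, 3, 2, 5, 3); X = 14.

14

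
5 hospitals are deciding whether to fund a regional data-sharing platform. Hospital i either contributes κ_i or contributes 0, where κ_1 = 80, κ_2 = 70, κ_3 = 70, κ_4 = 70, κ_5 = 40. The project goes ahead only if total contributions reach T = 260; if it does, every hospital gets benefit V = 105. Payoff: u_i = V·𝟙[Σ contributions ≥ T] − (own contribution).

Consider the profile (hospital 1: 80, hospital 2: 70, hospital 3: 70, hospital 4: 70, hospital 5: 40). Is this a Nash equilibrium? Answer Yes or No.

No

Total = 330 ≥ 260: provided.
Hospital 1 (pledges 80, payoff 25): dropping to 0 → total 250, payoff 0. No gain.
Hospital 2 (pledges 70, payoff 35): dropping to 0 → total 260, payoff 105. Profitable deviation.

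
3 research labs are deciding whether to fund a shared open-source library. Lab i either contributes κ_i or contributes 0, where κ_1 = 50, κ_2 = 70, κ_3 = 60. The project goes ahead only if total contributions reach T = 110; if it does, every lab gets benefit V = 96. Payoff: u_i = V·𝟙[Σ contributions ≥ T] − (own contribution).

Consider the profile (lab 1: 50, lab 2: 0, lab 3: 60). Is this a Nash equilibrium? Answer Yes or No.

Total = 110 ≥ 110: provided.
Lab 1 (pledges 50, payoff 46): dropping to 0 → total 60, payoff 0. No gain.
Lab 2 (pledges 0, payoff 96): pledging 70 → total 180, payoff 26. No gain.
Lab 3 (pledges 60, payoff 36): dropping to 0 → total 50, payoff 0. No gain.

Yes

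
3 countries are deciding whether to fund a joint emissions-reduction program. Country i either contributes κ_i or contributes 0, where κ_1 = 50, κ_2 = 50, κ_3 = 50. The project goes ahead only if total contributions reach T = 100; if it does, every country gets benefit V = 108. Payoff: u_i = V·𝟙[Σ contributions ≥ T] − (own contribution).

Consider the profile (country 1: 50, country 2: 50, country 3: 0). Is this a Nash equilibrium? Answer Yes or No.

Total = 100 ≥ 100: provided.
Country 1 (pledges 50, payoff 58): dropping to 0 → total 50, payoff 0. No gain.
Country 2 (pledges 50, payoff 58): dropping to 0 → total 50, payoff 0. No gain.
Country 3 (pledges 0, payoff 108): pledging 50 → total 150, payoff 58. No gain.

Yes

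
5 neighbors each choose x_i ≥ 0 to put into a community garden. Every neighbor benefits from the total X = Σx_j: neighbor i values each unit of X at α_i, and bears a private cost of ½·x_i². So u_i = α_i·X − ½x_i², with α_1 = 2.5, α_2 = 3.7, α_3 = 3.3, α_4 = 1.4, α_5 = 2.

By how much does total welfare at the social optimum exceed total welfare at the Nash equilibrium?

Neighbor i's FOC: ∂u_i/∂x_i = α_i − x_i = 0, so x_i* = α_i.
NE contributions = (2.5, 3.7, 3.3, 1.4, 2); X = 12.9.
W^NE = (Σα)·X − ½Σα_i² = 12.9² − ½·36.79 = 148.015.
Planner sets x_i = Σα_j = 12.9 for every i, so X^SO = 5·12.9 = 64.5.
W^SO = (Σα)·X^SO − ½·5·(Σα)² = (5/2)·12.9² = 416.025.
Deadweight loss = W^SO − W^NE = 268.01.

268.01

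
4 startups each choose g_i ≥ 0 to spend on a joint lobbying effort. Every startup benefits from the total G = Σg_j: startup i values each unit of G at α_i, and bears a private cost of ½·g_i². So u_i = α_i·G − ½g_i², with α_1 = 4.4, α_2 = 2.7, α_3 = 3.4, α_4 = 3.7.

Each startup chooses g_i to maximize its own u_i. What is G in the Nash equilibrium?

14.2

Startup i's FOC: ∂u_i/∂g_i = α_i − g_i = 0, so g_i* = α_i.
NE contributions = (4.4, 2.7, 3.4, 3.7); G = 14.2.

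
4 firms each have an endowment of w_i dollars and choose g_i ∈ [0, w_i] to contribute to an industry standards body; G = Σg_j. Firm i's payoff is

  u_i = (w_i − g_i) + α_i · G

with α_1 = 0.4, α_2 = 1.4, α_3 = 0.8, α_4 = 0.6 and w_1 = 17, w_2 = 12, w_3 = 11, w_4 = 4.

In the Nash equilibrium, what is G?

∂u_i/∂g_i = α_i − 1, so firm i contributes w_i if α_i > 1, else 0.
α_i > 1 for i ∈ {2}; NE contributions (0, 12, 0, 0), G = 12.

12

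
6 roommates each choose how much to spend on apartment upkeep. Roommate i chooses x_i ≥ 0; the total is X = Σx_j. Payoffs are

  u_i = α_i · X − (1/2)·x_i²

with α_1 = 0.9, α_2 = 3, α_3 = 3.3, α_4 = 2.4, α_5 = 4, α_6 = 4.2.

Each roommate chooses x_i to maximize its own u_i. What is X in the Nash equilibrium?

Roommate i's FOC: ∂u_i/∂x_i = α_i − x_i = 0, so x_i* = α_i.
NE contributions = (0.9, 3, 3.3, 2.4, 4, 4.2); X = 17.8.

17.8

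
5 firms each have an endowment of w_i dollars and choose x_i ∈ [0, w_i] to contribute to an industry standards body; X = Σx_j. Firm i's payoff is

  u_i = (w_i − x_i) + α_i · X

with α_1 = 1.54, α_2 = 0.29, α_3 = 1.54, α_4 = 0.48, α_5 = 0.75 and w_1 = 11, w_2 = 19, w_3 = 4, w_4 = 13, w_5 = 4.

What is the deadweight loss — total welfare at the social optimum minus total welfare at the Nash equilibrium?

∂u_i/∂x_i = α_i − 1, so firm i contributes w_i if α_i > 1, else 0.
α_i > 1 for i ∈ {1, 3}; NE contributions (11, 0, 4, 0, 0), X = 15.
W^NE = Σw_i − X^NE + (Σα_i)·X^NE = 51 + 3.6·15 = 105.
Planner: ∂(Σu_j)/∂x_i = Σα_j − 1 = 3.6 > 0, so everyone contributes w_i; X^SO = 51, W^SO = 51 + 3.6·51 = 234.6.
Deadweight loss = 129.6.

129.6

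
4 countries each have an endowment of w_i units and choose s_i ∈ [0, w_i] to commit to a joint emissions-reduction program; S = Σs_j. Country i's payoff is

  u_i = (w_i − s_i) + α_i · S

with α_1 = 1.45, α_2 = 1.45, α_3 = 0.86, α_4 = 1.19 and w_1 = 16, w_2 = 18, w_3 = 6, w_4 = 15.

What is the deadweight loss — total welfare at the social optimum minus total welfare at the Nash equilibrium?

23.7

∂u_i/∂s_i = α_i − 1, so country i contributes w_i if α_i > 1, else 0.
α_i > 1 for i ∈ {1, 2, 4}; NE contributions (16, 18, 0, 15), S = 49.
W^NE = Σw_i − S^NE + (Σα_i)·S^NE = 55 + 3.95·49 = 248.55.
Planner: ∂(Σu_j)/∂s_i = Σα_j − 1 = 3.95 > 0, so everyone contributes w_i; S^SO = 55, W^SO = 55 + 3.95·55 = 272.25.
Deadweight loss = 23.7.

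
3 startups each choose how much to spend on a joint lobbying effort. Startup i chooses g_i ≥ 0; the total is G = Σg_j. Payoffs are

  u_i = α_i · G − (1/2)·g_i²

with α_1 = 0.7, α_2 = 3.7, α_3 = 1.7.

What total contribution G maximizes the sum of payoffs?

18.3

Planner FOC: ∂(Σu_j)/∂g_i = (Σα_j) − g_i = 0, so g_i^SO = Σα_j = 6.1 for every i; G^SO = 18.3.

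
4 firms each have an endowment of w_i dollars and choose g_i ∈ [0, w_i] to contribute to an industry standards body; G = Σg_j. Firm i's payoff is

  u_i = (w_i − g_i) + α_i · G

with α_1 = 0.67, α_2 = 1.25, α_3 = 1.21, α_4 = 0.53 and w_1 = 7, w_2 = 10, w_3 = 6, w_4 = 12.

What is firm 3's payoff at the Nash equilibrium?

∂u_i/∂g_i = α_i − 1, so firm i contributes w_i if α_i > 1, else 0.
α_i > 1 for i ∈ {2, 3}; NE contributions (0, 10, 6, 0), G = 16.
u_3 = (6 − 6) + 1.21·16 = 19.36.

19.36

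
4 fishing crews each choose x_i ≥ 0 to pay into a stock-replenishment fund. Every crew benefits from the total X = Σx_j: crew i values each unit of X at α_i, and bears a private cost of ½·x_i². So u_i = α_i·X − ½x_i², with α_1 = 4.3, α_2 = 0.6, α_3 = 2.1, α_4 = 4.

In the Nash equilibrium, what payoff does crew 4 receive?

36

Crew i's FOC: ∂u_i/∂x_i = α_i − x_i = 0, so x_i* = α_i.
NE contributions = (4.3, 0.6, 2.1, 4); X = 11.
u_4 = α_4·X − ½·(x_4)² = 4·11 − ½·4² = 36.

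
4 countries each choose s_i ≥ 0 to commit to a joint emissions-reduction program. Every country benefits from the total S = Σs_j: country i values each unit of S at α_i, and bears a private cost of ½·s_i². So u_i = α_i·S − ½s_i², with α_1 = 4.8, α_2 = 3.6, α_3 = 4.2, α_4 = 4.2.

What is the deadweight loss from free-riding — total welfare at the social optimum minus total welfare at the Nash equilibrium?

Country i's FOC: ∂u_i/∂s_i = α_i − s_i = 0, so s_i* = α_i.
NE contributions = (4.8, 3.6, 4.2, 4.2); S = 16.8.
W^NE = (Σα)·S − ½Σα_i² = 16.8² − ½·71.28 = 246.6.
Planner sets s_i = Σα_j = 16.8 for every i, so S^SO = 4·16.8 = 67.2.
W^SO = (Σα)·S^SO − ½·4·(Σα)² = (4/2)·16.8² = 564.48.
Deadweight loss = W^SO − W^NE = 317.88.

317.88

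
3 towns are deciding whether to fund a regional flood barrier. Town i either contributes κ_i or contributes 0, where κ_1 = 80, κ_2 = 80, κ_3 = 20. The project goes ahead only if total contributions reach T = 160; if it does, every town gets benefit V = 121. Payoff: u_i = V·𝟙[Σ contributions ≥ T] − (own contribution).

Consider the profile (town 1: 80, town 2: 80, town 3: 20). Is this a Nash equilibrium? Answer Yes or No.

No

Total = 180 ≥ 160: provided.
Town 1 (pledges 80, payoff 41): dropping to 0 → total 100, payoff 0. No gain.
Town 2 (pledges 80, payoff 41): dropping to 0 → total 100, payoff 0. No gain.
Town 3 (pledges 20, payoff 101): dropping to 0 → total 160, payoff 121. Profitable deviation.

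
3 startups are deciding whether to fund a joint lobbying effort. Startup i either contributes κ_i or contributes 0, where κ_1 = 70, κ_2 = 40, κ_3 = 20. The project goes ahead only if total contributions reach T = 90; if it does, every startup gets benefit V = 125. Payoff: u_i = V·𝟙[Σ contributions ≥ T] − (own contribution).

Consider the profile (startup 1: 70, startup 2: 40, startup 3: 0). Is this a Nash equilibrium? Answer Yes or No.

Total = 110 ≥ 90: provided.
Startup 1 (pledges 70, payoff 55): dropping to 0 → total 40, payoff 0. No gain.
Startup 2 (pledges 40, payoff 85): dropping to 0 → total 70, payoff 0. No gain.
Startup 3 (pledges 0, payoff 125): pledging 20 → total 130, payoff 105. No gain.

Yes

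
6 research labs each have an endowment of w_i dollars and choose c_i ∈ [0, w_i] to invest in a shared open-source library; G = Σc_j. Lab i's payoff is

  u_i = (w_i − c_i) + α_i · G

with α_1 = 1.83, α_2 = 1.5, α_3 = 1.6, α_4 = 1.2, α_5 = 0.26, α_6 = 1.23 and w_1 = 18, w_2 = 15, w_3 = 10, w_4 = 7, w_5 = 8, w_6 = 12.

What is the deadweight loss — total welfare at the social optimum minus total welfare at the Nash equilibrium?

∂u_i/∂c_i = α_i − 1, so lab i contributes w_i if α_i > 1, else 0.
α_i > 1 for i ∈ {1, 2, 3, 4, 6}; NE contributions (18, 15, 10, 7, 0, 12), G = 62.
W^NE = Σw_i − G^NE + (Σα_i)·G^NE = 70 + 6.62·62 = 480.44.
Planner: ∂(Σu_j)/∂c_i = Σα_j − 1 = 6.62 > 0, so everyone contributes w_i; G^SO = 70, W^SO = 70 + 6.62·70 = 533.4.
Deadweight loss = 52.96.

52.96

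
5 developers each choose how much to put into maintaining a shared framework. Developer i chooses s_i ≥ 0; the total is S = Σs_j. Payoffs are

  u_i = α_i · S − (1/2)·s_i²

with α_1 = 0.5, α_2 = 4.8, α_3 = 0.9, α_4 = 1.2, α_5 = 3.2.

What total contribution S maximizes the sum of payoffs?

Planner FOC: ∂(Σu_j)/∂s_i = (Σα_j) − s_i = 0, so s_i^SO = Σα_j = 10.6 for every i; S^SO = 53.

53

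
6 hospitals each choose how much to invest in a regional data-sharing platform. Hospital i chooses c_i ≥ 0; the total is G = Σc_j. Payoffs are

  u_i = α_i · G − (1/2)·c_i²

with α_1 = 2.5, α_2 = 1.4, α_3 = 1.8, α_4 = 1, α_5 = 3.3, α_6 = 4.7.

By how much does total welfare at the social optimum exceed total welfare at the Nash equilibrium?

454.895

Hospital i's FOC: ∂u_i/∂c_i = α_i − c_i = 0, so c_i* = α_i.
NE contributions = (2.5, 1.4, 1.8, 1, 3.3, 4.7); G = 14.7.
W^NE = (Σα)·G − ½Σα_i² = 14.7² − ½·45.43 = 193.375.
Planner sets c_i = Σα_j = 14.7 for every i, so G^SO = 6·14.7 = 88.2.
W^SO = (Σα)·G^SO − ½·6·(Σα)² = (6/2)·14.7² = 648.27.
Deadweight loss = W^SO − W^NE = 454.895.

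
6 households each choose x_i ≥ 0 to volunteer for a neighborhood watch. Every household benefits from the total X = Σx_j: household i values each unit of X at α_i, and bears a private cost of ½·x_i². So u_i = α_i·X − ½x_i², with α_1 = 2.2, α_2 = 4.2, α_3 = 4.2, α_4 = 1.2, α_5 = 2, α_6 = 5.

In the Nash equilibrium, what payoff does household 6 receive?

Household i's FOC: ∂u_i/∂x_i = α_i − x_i = 0, so x_i* = α_i.
NE contributions = (2.2, 4.2, 4.2, 1.2, 2, 5); X = 18.8.
u_6 = α_6·X − ½·(x_6)² = 5·18.8 − ½·5² = 81.5.

81.5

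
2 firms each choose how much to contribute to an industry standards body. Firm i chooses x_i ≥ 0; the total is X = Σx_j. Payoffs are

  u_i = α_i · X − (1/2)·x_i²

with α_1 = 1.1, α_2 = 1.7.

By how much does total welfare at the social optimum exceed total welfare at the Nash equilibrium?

2.05

Firm i's FOC: ∂u_i/∂x_i = α_i − x_i = 0, so x_i* = α_i.
NE contributions = (1.1, 1.7); X = 2.8.
W^NE = (Σα)·X − ½Σα_i² = 2.8² − ½·4.1 = 5.79.
Planner sets x_i = Σα_j = 2.8 for every i, so X^SO = 2·2.8 = 5.6.
W^SO = (Σα)·X^SO − ½·2·(Σα)² = (2/2)·2.8² = 7.84.
Deadweight loss = W^SO − W^NE = 2.05.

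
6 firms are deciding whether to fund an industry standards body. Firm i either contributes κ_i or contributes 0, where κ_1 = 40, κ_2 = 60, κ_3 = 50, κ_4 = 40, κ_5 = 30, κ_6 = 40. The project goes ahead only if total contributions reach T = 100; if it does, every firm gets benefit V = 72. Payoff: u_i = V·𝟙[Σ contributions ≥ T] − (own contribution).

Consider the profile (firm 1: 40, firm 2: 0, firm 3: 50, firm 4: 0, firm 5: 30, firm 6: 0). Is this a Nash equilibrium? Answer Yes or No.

Total = 120 ≥ 100: provided.
Firm 1 (pledges 40, payoff 32): dropping to 0 → total 80, payoff 0. No gain.
Firm 2 (pledges 0, payoff 72): pledging 60 → total 180, payoff 12. No gain.
Firm 3 (pledges 50, payoff 22): dropping to 0 → total 70, payoff 0. No gain.
Firm 4 (pledges 0, payoff 72): pledging 40 → total 160, payoff 32. No gain.
Firm 5 (pledges 30, payoff 42): dropping to 0 → total 90, payoff 0. No gain.
Firm 6 (pledges 0, payoff 72): pledging 40 → total 160, payoff 32. No gain.

Yes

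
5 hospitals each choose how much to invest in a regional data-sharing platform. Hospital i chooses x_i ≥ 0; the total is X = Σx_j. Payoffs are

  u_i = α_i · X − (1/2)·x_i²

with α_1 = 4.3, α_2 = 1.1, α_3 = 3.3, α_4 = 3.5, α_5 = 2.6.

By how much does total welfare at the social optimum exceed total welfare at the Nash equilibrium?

Hospital i's FOC: ∂u_i/∂x_i = α_i − x_i = 0, so x_i* = α_i.
NE contributions = (4.3, 1.1, 3.3, 3.5, 2.6); X = 14.8.
W^NE = (Σα)·X − ½Σα_i² = 14.8² − ½·49.6 = 194.24.
Planner sets x_i = Σα_j = 14.8 for every i, so X^SO = 5·14.8 = 74.
W^SO = (Σα)·X^SO − ½·5·(Σα)² = (5/2)·14.8² = 547.6.
Deadweight loss = W^SO − W^NE = 353.36.

353.36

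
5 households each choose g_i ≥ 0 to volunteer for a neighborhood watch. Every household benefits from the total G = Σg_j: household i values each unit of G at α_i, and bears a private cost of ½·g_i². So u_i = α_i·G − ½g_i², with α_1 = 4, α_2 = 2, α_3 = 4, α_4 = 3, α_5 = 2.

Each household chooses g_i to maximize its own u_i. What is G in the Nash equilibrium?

15

Household i's FOC: ∂u_i/∂g_i = α_i − g_i = 0, so g_i* = α_i.
NE contributions = (4, 2, 4, 3, 2); G = 15.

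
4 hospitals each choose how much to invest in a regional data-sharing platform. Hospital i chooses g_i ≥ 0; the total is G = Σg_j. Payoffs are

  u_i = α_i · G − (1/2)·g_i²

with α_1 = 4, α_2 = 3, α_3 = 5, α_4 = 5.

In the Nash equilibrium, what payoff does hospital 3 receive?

72.5

Hospital i's FOC: ∂u_i/∂g_i = α_i − g_i = 0, so g_i* = α_i.
NE contributions = (4, 3, 5, 5); G = 17.
u_3 = α_3·G − ½·(g_3)² = 5·17 − ½·5² = 72.5.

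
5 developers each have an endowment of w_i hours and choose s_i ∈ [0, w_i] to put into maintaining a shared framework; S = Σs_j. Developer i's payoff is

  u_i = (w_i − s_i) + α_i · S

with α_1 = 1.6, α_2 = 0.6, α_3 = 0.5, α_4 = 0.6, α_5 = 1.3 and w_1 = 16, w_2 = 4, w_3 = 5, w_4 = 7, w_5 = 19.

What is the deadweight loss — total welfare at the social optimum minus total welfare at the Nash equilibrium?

∂u_i/∂s_i = α_i − 1, so developer i contributes w_i if α_i > 1, else 0.
α_i > 1 for i ∈ {1, 5}; NE contributions (16, 0, 0, 0, 19), S = 35.
W^NE = Σw_i − S^NE + (Σα_i)·S^NE = 51 + 3.6·35 = 177.
Planner: ∂(Σu_j)/∂s_i = Σα_j − 1 = 3.6 > 0, so everyone contributes w_i; S^SO = 51, W^SO = 51 + 3.6·51 = 234.6.
Deadweight loss = 57.6.

57.6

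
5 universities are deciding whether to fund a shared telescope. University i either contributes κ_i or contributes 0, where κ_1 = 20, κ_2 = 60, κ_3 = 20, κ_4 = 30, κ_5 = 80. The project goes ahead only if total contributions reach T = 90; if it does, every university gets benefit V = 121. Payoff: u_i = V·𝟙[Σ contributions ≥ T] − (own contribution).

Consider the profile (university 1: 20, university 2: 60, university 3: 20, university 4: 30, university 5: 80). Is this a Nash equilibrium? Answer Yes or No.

Total = 210 ≥ 90: provided.
University 1 (pledges 20, payoff 101): dropping to 0 → total 190, payoff 121. Profitable deviation.

No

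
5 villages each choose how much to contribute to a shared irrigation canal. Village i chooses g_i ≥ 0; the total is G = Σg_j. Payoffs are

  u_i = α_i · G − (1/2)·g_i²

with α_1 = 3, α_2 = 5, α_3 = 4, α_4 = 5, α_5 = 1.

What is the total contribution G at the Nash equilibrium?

Village i's FOC: ∂u_i/∂g_i = α_i − g_i = 0, so g_i* = α_i.
NE contributions = (3, 5, 4, 5, 1); G = 18.

18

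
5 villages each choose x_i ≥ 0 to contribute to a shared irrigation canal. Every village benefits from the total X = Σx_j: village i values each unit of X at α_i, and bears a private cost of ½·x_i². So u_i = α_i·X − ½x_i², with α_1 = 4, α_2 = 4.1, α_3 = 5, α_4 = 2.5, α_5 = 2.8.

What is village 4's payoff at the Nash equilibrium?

42.875

Village i's FOC: ∂u_i/∂x_i = α_i − x_i = 0, so x_i* = α_i.
NE contributions = (4, 4.1, 5, 2.5, 2.8); X = 18.4.
u_4 = α_4·X − ½·(x_4)² = 2.5·18.4 − ½·2.5² = 42.875.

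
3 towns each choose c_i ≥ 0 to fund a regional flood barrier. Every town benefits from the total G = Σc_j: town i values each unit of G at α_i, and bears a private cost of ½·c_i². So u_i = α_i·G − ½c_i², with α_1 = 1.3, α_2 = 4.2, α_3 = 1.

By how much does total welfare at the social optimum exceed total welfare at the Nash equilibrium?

Town i's FOC: ∂u_i/∂c_i = α_i − c_i = 0, so c_i* = α_i.
NE contributions = (1.3, 4.2, 1); G = 6.5.
W^NE = (Σα)·G − ½Σα_i² = 6.5² − ½·20.33 = 32.085.
Planner sets c_i = Σα_j = 6.5 for every i, so G^SO = 3·6.5 = 19.5.
W^SO = (Σα)·G^SO − ½·3·(Σα)² = (3/2)·6.5² = 63.375.
Deadweight loss = W^SO − W^NE = 31.29.

31.29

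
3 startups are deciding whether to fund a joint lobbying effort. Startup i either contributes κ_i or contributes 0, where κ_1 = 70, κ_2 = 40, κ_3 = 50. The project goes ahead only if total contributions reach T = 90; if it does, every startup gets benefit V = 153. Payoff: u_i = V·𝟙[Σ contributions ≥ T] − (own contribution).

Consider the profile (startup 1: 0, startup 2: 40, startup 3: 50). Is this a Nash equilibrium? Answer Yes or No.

Total = 90 ≥ 90: provided.
Startup 1 (pledges 0, payoff 153): pledging 70 → total 160, payoff 83. No gain.
Startup 2 (pledges 40, payoff 113): dropping to 0 → total 50, payoff 0. No gain.
Startup 3 (pledges 50, payoff 103): dropping to 0 → total 40, payoff 0. No gain.

Yes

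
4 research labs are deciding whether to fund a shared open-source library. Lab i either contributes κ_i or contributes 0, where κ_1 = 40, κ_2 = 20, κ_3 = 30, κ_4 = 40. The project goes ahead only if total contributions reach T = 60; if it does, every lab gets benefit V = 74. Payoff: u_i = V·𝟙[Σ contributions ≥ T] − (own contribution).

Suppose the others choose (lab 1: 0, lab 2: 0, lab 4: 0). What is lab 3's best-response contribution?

Others' total = 0. Even contributing 30 gives 30 < 60: no benefit either way.
Best response: 0.

0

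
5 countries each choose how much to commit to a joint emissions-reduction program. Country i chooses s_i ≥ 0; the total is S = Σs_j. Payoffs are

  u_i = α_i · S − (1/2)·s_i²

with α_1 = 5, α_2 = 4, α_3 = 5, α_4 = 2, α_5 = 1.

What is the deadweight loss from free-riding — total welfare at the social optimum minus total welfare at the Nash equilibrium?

469

Country i's FOC: ∂u_i/∂s_i = α_i − s_i = 0, so s_i* = α_i.
NE contributions = (5, 4, 5, 2, 1); S = 17.
W^NE = (Σα)·S − ½Σα_i² = 17² − ½·71 = 253.5.
Planner sets s_i = Σα_j = 17 for every i, so S^SO = 5·17 = 85.
W^SO = (Σα)·S^SO − ½·5·(Σα)² = (5/2)·17² = 722.5.
Deadweight loss = W^SO − W^NE = 469.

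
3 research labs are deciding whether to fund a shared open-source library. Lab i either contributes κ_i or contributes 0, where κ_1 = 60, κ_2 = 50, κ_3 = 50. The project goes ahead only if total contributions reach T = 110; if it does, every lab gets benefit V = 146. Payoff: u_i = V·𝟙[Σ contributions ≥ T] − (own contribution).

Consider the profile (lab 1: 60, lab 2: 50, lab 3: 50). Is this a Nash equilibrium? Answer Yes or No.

No

Total = 160 ≥ 110: provided.
Lab 1 (pledges 60, payoff 86): dropping to 0 → total 100, payoff 0. No gain.
Lab 2 (pledges 50, payoff 96): dropping to 0 → total 110, payoff 146. Profitable deviation.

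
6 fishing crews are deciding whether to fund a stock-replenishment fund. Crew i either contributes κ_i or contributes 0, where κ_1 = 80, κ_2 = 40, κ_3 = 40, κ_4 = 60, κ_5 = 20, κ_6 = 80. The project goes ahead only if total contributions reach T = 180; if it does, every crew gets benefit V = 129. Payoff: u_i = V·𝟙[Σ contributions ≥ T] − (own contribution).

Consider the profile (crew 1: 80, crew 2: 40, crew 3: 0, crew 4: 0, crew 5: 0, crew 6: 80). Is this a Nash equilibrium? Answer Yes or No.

Total = 200 ≥ 180: provided.
Crew 1 (pledges 80, payoff 49): dropping to 0 → total 120, payoff 0. No gain.
Crew 2 (pledges 40, payoff 89): dropping to 0 → total 160, payoff 0. No gain.
Crew 3 (pledges 0, payoff 129): pledging 40 → total 240, payoff 89. No gain.
Crew 4 (pledges 0, payoff 129): pledging 60 → total 260, payoff 69. No gain.
Crew 5 (pledges 0, payoff 129): pledging 20 → total 220, payoff 109. No gain.
Crew 6 (pledges 80, payoff 49): dropping to 0 → total 120, payoff 0. No gain.

Yes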